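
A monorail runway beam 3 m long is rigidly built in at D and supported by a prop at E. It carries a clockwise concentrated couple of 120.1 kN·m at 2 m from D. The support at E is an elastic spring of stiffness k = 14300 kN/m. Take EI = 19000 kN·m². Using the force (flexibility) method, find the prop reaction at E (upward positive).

R_E = 46.51 kN

Remove the prop at E; the released (primary) structure is a cantilever built in at D.
Downward deflection at the released point E due to the loads:
  clockwise couple 120.1 at a = 2: M₀a(2L − a)/(2EI) = 480.4/EI
Tip deflection under a unit load at E: L³/(3EI) = 9/EI.
With EI = 19000 kN·m²: δ_0 = 0.025284 m and δ_{EE} = 0.000474 m/kN.
Compatibility — the spring shortens by R_E/k under the reaction it provides: δ_0 − R_E·δ_{EE} = R_E/k. With 1/k = 0.00007 m/kN, R_E = δ_0 / (δ_{EE} + 1/k) = 0.025284 / (0.000474 + 0.00007) = 46.51 kN.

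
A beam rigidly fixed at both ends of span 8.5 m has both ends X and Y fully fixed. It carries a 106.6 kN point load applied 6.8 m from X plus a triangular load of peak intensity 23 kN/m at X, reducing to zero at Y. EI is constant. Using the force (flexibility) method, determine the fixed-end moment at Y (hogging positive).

M_Y = 171.4 kN·m

Release both end moments; the primary structure is a simply-supported span XY with redundants M_X and M_Y.
End rotations of the released simple span under the applied load (×1/EI):
  at X: point load 106.6 at a = 6.8: Pab(L + b)/(6LEI) = 246.5/EI
  at Y: point load 106.6 at a = 6.8: Pab(L + a)/(6LEI) = 369.7/EI
  at X: triangular load, peak 23: w₀L³/(45EI) = 313.9/EI
  at Y: triangular load, peak 23: 7w₀L³/(360EI) = 274.7/EI
  θ_X0 = 560.3/EI,  θ_Y0 = 644.3/EI
Flexibility coefficients: a unit moment at one end gives L/(3EI) there and L/(6EI) at the far end, so f₁₁ = f₂₂ = 2.833/EI and f₁₂ = f₂₁ = 1.417/EI.
Compatibility — zero rotation at each built-in end:
  2.833 M_X + 1.417 M_Y = 560.3
  1.417 M_X + 2.833 M_Y = 644.3
Solving the pair gives M_X = 112.1 kN·m and M_Y = 171.4 kN·m (hogging).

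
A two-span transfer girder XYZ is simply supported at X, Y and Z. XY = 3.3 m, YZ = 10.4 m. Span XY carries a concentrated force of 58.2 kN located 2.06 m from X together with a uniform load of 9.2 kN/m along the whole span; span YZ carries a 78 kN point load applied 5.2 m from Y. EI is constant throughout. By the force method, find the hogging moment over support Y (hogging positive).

M_Y = 127.3 kN·m

Insert a hinge at Y; M_Y is the redundant, and each span becomes simply supported.
End slopes at the hinge Y, treating each span as simply supported:
  span XY: point load 58.2 at a = 2.06: Pab(L + a)/(6LEI) = 40.24/EI
  span XY: UDL 9.2: wL³/(24EI) = 13.78/EI
  span YZ: point load 78 at a = 5.2: Pab(L + b)/(6LEI) = 527.3/EI
  relative rotation θ_0 = (54.02 + 527.3)/EI = 581.3/EI
A unit hogging moment at Y produces rotation L₁/(3EI) + L₂/(3EI) = 4.567/EI.
Compatibility: M_Y·(L₁+L₂)/(3EI) = θ_0, giving M_Y = 127.3 kN·m (hogging).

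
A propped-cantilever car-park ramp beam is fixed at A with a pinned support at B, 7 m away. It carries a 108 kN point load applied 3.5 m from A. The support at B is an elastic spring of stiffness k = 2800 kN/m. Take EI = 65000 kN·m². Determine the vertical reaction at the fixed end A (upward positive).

Take the reaction at B as the redundant and release it; the primary structure is a cantilever fixed at A.
Free-end deflection of the primary structure under the applied loading (downward +):
  point load 108 at a = 3.5: Pa²(3L − a)/(6EI) = 3859/EI
Tip deflection under a unit load at B: L³/(3EI) = 114.3/EI.
With EI = 65000 kN·m²: δ_0 = 0.059365 m and δ_{BB} = 0.001759 m/kN.
Compatibility — the spring shortens by R_B/k under the reaction it provides: δ_0 − R_B·δ_{BB} = R_B/k. With 1/k = 0.000357 m/kN, R_B = δ_0 / (δ_{BB} + 1/k) = 0.059365 / (0.001759 + 0.000357) = 28.05 kN.
Vertical equilibrium: R_A = ΣP − R_B = 108 − 28.05 = 79.95 kN.

R_A = 79.95 kN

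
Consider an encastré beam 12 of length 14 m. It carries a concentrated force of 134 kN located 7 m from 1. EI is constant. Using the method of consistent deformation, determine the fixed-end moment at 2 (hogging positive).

M_2 = 234.5 kN·m

Release both end moments; the primary structure is a simply-supported span 12 with redundants M_1 and M_2.
End rotations of the released simple span under the applied load (×1/EI):
  at 1: point load 134 at a = 7: Pab(L + b)/(6LEI) = 1642/EI
  at 2: point load 134 at a = 7: Pab(L + a)/(6LEI) = 1642/EI
  θ_10 = 1642/EI,  θ_20 = 1642/EI
Flexibility coefficients: a unit moment at one end gives L/(3EI) there and L/(6EI) at the far end, so f₁₁ = f₂₂ = 4.667/EI and f₁₂ = f₂₁ = 2.333/EI.
Compatibility — zero rotation at each built-in end:
  4.667 M_1 + 2.333 M_2 = 1642
  2.333 M_1 + 4.667 M_2 = 1642
Solving the pair gives M_1 = 234.5 kN·m and M_2 = 234.5 kN·m (hogging).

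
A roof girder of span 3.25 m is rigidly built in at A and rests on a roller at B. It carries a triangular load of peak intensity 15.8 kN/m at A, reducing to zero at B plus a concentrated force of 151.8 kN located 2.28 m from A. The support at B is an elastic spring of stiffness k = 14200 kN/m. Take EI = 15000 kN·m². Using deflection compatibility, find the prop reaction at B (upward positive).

Release the roller at B. Primary structure: cantilever fixed at A.
Downward deflection at the released point B due to the loads:
  triangular load, peak 15.8 at the fixed end: w₀L⁴/(30EI) = 58.76/EI
  point load 151.8 at a = 2.28: Pa²(3L − a)/(6EI) = 982.5/EI
  δ_0 = 1041/EI
Tip deflection under a unit load at B: L³/(3EI) = 11.44/EI.
With EI = 15000 kN·m²: δ_0 = 0.069414 m and δ_{BB} = 0.000763 m/kN.
Compatibility — the spring shortens by R_B/k under the reaction it provides: δ_0 − R_B·δ_{BB} = R_B/k. With 1/k = 0.00007 m/kN, R_B = δ_0 / (δ_{BB} + 1/k) = 0.069414 / (0.000763 + 0.00007) = 83.3 kN.

R_B = 83.3 kN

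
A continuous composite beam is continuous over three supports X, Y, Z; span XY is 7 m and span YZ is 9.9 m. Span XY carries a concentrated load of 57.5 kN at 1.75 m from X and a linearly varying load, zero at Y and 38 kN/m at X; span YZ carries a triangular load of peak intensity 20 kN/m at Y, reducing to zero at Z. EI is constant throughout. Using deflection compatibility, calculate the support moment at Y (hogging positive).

M_Y = 141.1 kN·m

Take M_Y as the redundant. Released structure: two simple spans XY and YZ with a hinge at Y.
Rotations at Y on the released spans (each span's end-slope, ×1/EI):
  span XY: point load 57.5 at a = 1.75: Pab(L + a)/(6LEI) = 110.1/EI
  span XY: triangular load, peak 38: 7w₀L³/(360EI) = 253.4/EI
  span YZ: triangular load, peak 20: w₀L³/(45EI) = 431.2/EI
  relative rotation θ_0 = (363.5 + 431.2)/EI = 794.7/EI
A unit hogging moment at Y produces rotation L₁/(3EI) + L₂/(3EI) = 5.633/EI.
Slope continuity at Y: θ_0 = M_Y·5.633/EI, so M_Y = 794.7/5.633 = 141.1 kN·m (hogging).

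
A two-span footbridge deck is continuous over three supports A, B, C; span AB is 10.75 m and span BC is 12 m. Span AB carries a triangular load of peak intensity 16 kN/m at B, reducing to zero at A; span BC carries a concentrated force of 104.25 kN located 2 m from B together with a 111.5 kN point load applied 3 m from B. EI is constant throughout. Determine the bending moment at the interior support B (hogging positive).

Take M_B as the redundant. Released structure: two simple spans AB and BC with a hinge at B.
Rotations at B on the released spans (each span's end-slope, ×1/EI):
  span AB: triangular load, peak 16: w₀L³/(45EI) = 441.7/EI
  span BC: point load 104.25 at a = 2: Pab(L + b)/(6LEI) = 637.1/EI
  span BC: point load 111.5 at a = 3: Pab(L + b)/(6LEI) = 878.1/EI
  relative rotation θ_0 = (441.7 + 1515)/EI = 1957/EI
A unit hogging moment at B produces rotation L₁/(3EI) + L₂/(3EI) = 7.583/EI.
Compatibility: M_B·(L₁+L₂)/(3EI) = θ_0, giving M_B = 258 kN·m (hogging).

M_B = 258 kN·m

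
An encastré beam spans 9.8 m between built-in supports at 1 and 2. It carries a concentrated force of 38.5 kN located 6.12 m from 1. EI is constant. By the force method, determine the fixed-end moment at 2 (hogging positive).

Release both end moments; the primary structure is a simply-supported span 12 with redundants M_1 and M_2.
Simple-span end rotations at 1 and 2 under the given loads:
  at 1: point load 38.5 at a = 6.12: Pab(L + b)/(6LEI) = 198.8/EI
  at 2: point load 38.5 at a = 6.12: Pab(L + a)/(6LEI) = 234.8/EI
  θ_10 = 198.8/EI,  θ_20 = 234.8/EI
Flexibility coefficients: a unit moment at one end gives L/(3EI) there and L/(6EI) at the far end, so f₁₁ = f₂₂ = 3.267/EI and f₁₂ = f₂₁ = 1.633/EI.
Compatibility — zero rotation at each built-in end:
  3.267 M_1 + 1.633 M_2 = 198.8
  1.633 M_1 + 3.267 M_2 = 234.8
Solving the pair gives M_1 = 33.22 kN·m and M_2 = 55.25 kN·m (hogging).

M_2 = 55.25 kN·m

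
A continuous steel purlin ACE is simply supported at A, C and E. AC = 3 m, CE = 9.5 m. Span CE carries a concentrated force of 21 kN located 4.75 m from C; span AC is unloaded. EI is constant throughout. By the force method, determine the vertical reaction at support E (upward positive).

R_E = 7.508 kN

Take M_C as the redundant. Released structure: two simple spans AC and CE with a hinge at C.
Discontinuity in slope at C on the released structure — sum the simple-span end rotations:
  span CE: point load 21 at a = 4.75: Pab(L + b)/(6LEI) = 118.5/EI
  relative rotation θ_0 = (0 + 118.5)/EI = 118.5/EI
A unit hogging moment at C produces rotation L₁/(3EI) + L₂/(3EI) = 4.167/EI.
Slope continuity at C: θ_0 = M_C·4.167/EI, so M_C = 118.5/4.167 = 28.43 kN·m (hogging).
Span CE, ΣM about E: R_C^{CE}·9.5 = 99.75 + 28.43, so R_C^{CE} = 13.49 kN and R_E = 21 − 13.49 = 7.508 kN.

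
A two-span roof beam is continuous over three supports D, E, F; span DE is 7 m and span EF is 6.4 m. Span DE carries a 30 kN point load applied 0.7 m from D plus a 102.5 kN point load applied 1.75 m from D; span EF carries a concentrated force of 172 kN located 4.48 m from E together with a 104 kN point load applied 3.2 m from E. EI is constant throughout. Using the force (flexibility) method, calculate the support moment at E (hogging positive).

M_E = 180.7 kN·m

Take M_E as the redundant. Released structure: two simple spans DE and EF with a hinge at E.
Rotations at E on the released spans (each span's end-slope, ×1/EI):
  span DE: point load 30 at a = 0.7: Pab(L + a)/(6LEI) = 24.25/EI
  span DE: point load 102.5 at a = 1.75: Pab(L + a)/(6LEI) = 196.2/EI
  span EF: point load 172 at a = 4.48: Pab(L + b)/(6LEI) = 320.6/EI
  span EF: point load 104 at a = 3.2: Pab(L + b)/(6LEI) = 266.2/EI
  relative rotation θ_0 = (220.4 + 586.8)/EI = 807.2/EI
A unit hogging moment at E produces rotation L₁/(3EI) + L₂/(3EI) = 4.467/EI.
Slope continuity at E: θ_0 = M_E·4.467/EI, so M_E = 807.2/4.467 = 180.7 kN·m (hogging).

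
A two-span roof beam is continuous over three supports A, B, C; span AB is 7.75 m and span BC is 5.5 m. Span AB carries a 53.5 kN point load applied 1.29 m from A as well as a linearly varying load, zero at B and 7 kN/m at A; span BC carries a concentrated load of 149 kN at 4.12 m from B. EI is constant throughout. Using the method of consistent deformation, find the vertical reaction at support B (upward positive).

R_B = 78.32 kN

Insert a hinge at B; M_B is the redundant, and each span becomes simply supported.
Rotations at B on the released spans (each span's end-slope, ×1/EI):
  span AB: point load 53.5 at a = 1.29: Pab(L + a)/(6LEI) = 86.67/EI
  span AB: triangular load, peak 7: 7w₀L³/(360EI) = 63.36/EI
  span BC: point load 149 at a = 4.12: Pab(L + b)/(6LEI) = 176.6/EI
  relative rotation θ_0 = (150 + 176.6)/EI = 326.7/EI
A unit hogging moment at B produces rotation L₁/(3EI) + L₂/(3EI) = 4.417/EI.
Slope continuity at B: θ_0 = M_B·4.417/EI, so M_B = 326.7/4.417 = 73.96 kN·m (hogging).
Span AB, ΣM about A with M_B applied at B: R_B^{AB}·7.75 = 139.1 + 73.96, so R_B^{AB} = 27.49 kN and R_A = 80.62 − 27.49 = 53.14 kN.
Span BC, ΣM about C: R_B^{BC}·5.5 = 205.6 + 73.96, so R_B^{BC} = 50.83 kN and R_C = 149 − 50.83 = 98.17 kN.
R_B = 27.49 + 50.83 = 78.32 kN.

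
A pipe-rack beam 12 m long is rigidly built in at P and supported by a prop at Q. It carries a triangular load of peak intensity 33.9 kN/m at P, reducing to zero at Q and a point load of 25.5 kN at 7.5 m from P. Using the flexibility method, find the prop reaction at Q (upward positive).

Remove the prop at Q; the released (primary) structure is a cantilever built in at P.
Deflection at Q on the released cantilever, summing each load's contribution:
  triangular load, peak 33.9 at the fixed end: w₀L⁴/(30EI) = 23432/EI
  point load 25.5 at a = 7.5: Pa²(3L − a)/(6EI) = 6813/EI
  δ_0 = 30245/EI
Tip deflection under a unit load at Q: L³/(3EI) = 576/EI.
The prop prevents deflection at Q: R_Q = δ_0/δ_{QQ} = 30245/576 = 52.51 kN.

R_Q = 52.51 kN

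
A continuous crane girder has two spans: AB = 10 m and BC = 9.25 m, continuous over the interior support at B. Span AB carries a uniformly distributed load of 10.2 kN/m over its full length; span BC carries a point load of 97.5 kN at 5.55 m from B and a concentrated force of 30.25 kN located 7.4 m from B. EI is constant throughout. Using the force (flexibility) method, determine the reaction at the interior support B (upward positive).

Insert a hinge at B; M_B is the redundant, and each span becomes simply supported.
Rotations at B on the released spans (each span's end-slope, ×1/EI):
  span AB: UDL 10.2: wL³/(24EI) = 425/EI
  span BC: point load 97.5 at a = 5.55: Pab(L + b)/(6LEI) = 467.2/EI
  span BC: point load 30.25 at a = 7.4: Pab(L + b)/(6LEI) = 82.82/EI
  relative rotation θ_0 = (425 + 550)/EI = 975/EI
A unit hogging moment at B produces rotation L₁/(3EI) + L₂/(3EI) = 6.417/EI.
Compatibility: M_B·(L₁+L₂)/(3EI) = θ_0, giving M_B = 151.9 kN·m (hogging).
Span AB, ΣM about A with M_B applied at B: R_B^{AB}·10 = 510 + 151.9, so R_B^{AB} = 66.19 kN and R_A = 102 − 66.19 = 35.81 kN.
Span BC, ΣM about C: R_B^{BC}·9.25 = 416.7 + 151.9, so R_B^{BC} = 61.48 kN and R_C = 127.8 − 61.48 = 66.27 kN.
R_B = 66.19 + 61.48 = 127.7 kN.

R_B = 127.7 kN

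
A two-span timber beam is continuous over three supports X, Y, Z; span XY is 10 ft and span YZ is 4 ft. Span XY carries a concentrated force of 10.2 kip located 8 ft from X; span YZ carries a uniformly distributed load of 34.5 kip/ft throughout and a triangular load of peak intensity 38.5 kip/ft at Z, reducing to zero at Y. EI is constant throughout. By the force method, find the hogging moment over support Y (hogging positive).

M_Y = 40.47 kip·ft

Take M_Y as the redundant. Released structure: two simple spans XY and YZ with a hinge at Y.
End slopes at the hinge Y, treating each span as simply supported:
  span XY: point load 10.2 at a = 8: Pab(L + a)/(6LEI) = 48.96/EI
  span YZ: UDL 34.5: wL³/(24EI) = 92/EI
  span YZ: triangular load, peak 38.5: 7w₀L³/(360EI) = 47.91/EI
  relative rotation θ_0 = (48.96 + 139.9)/EI = 188.9/EI
A unit hogging moment at Y produces rotation L₁/(3EI) + L₂/(3EI) = 4.667/EI.
Compatibility: M_Y·(L₁+L₂)/(3EI) = θ_0, giving M_Y = 40.47 kip·ft (hogging).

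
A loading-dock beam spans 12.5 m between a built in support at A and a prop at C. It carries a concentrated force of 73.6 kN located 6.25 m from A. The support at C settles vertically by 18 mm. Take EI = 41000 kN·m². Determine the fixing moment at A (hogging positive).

M_A = 186.7 kN·m

Release the roller at C. Primary structure: cantilever fixed at A.
Free-end deflection of the primary structure under the applied loading (downward +):
  point load 73.6 at a = 6.25: Pa²(3L − a)/(6EI) = 14974/EI
Flexibility coefficient — unit upward force at C: δ_{CC} = L³/(3EI) = 651/EI.
With EI = 41000 kN·m²: δ_0 = 0.36522 m and δ_{CC} = 0.015879 m/kN.
Compatibility — the beam at C must follow the support down by 0.018 m: δ_0 − R_C·δ_{CC} = 0.018, so R_C = (0.36522 − 0.018)/0.015879 = 21.87 kN.
Moment equilibrium about A: M_A = Σ(load moments about A) − R_C·L = 460 − 21.87×12.5 = 186.7 kN·m.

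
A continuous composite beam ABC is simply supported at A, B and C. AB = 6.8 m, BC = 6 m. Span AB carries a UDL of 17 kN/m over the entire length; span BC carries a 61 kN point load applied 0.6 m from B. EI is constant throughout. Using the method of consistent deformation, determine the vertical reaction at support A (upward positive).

R_A = 47.97 kN

Release continuity at B by inserting a hinge; the redundant is the internal moment M_B. The primary structure is two simply-supported spans AB and BC.
End slopes at the hinge B, treating each span as simply supported:
  span AB: UDL 17: wL³/(24EI) = 222.7/EI
  span BC: point load 61 at a = 0.6: Pab(L + b)/(6LEI) = 62.59/EI
  relative rotation θ_0 = (222.7 + 62.59)/EI = 285.3/EI
A unit hogging moment at B produces rotation L₁/(3EI) + L₂/(3EI) = 4.267/EI.
Slope continuity at B: θ_0 = M_B·4.267/EI, so M_B = 285.3/4.267 = 66.87 kN·m (hogging).
Span AB, ΣM about A with M_B applied at B: R_B^{AB}·6.8 = 393 + 66.87, so R_B^{AB} = 67.63 kN and R_A = 115.6 − 67.63 = 47.97 kN.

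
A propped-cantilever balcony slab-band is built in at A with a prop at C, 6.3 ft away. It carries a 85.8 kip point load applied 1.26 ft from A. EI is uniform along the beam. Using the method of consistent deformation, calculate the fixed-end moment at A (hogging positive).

M_A = 77.84 kip·ft

Release the roller at C. Primary structure: cantilever fixed at A.
Deflection at C on the released cantilever, summing each load's contribution:
  point load 85.8 at a = 1.26: Pa²(3L − a)/(6EI) = 400.5/EI
Tip deflection under a unit load at C: L³/(3EI) = 83.35/EI.
Compatibility at C: δ_0 − R_C·δ_{CC} = 0, so R_C = 400.5/83.35 = 4.805 kip.
Moment equilibrium about A: M_A = Σ(load moments about A) − R_C·L = 108.1 − 4.805×6.3 = 77.84 kip·ft.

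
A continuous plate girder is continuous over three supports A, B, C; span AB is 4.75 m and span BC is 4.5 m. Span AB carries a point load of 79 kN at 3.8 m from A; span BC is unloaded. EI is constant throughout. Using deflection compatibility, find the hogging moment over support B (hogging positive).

Insert a hinge at B; M_B is the redundant, and each span becomes simply supported.
End slopes at the hinge B, treating each span as simply supported:
  span AB: point load 79 at a = 3.8: Pab(L + a)/(6LEI) = 85.56/EI
  relative rotation θ_0 = (85.56 + 0)/EI = 85.56/EI
A unit hogging moment at B produces rotation L₁/(3EI) + L₂/(3EI) = 3.083/EI.
Compatibility: M_B·(L₁+L₂)/(3EI) = θ_0, giving M_B = 27.75 kN·m (hogging).

M_B = 27.75 kN·m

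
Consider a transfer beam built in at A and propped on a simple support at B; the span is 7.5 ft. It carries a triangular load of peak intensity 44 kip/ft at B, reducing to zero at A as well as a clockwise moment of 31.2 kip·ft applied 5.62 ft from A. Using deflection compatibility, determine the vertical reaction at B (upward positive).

Remove the prop at B; the released (primary) structure is a cantilever built in at A.
Free-end deflection of the primary structure under the applied loading (downward +):
  triangular load, peak 44 at the free end: 11w₀L⁴/(120EI) = 12762/EI
  clockwise couple 31.2 at a = 5.62: M₀a(2L − a)/(2EI) = 822.4/EI
  δ_0 = 13584/EI
Tip deflection under a unit load at B: L³/(3EI) = 140.6/EI.
The prop prevents deflection at B: R_B = δ_0/δ_{BB} = 13584/140.6 = 96.6 kip.

R_B = 96.6 kip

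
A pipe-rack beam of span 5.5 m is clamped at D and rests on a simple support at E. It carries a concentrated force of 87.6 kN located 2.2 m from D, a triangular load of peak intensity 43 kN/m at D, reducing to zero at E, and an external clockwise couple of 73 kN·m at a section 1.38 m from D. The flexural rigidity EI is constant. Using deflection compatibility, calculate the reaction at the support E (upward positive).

R_E = 50.61 kN

Release the roller at E. Primary structure: cantilever fixed at D.
Free-end deflection of the primary structure under the applied loading (downward +):
  point load 87.6 at a = 2.2: Pa²(3L − a)/(6EI) = 1010/EI
  triangular load, peak 43 at the fixed end: w₀L⁴/(30EI) = 1312/EI
  clockwise couple 73 at a = 1.38: M₀a(2L − a)/(2EI) = 484.6/EI
  δ_0 = 2807/EI
Tip deflection under a unit load at E: L³/(3EI) = 55.46/EI.
The prop prevents deflection at E: R_E = δ_0/δ_{EE} = 2807/55.46 = 50.61 kN.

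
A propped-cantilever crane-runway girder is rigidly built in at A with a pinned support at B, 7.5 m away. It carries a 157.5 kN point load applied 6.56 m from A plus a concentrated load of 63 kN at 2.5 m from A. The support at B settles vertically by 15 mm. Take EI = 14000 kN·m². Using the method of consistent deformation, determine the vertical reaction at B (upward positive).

R_B = 135.9 kN

Choose R_B as the redundant. The primary structure is the cantilever fixed at A.
Downward deflection at the released point B due to the loads:
  point load 157.5 at a = 6.56: Pa²(3L − a)/(6EI) = 18006/EI
  point load 63 at a = 2.5: Pa²(3L − a)/(6EI) = 1312/EI
  δ_0 = 19319/EI
Flexibility coefficient — unit upward force at B: δ_{BB} = L³/(3EI) = 140.6/EI.
With EI = 14000 kN·m²: δ_0 = 1.3799 m and δ_{BB} = 0.010045 m/kN.
Compatibility — the beam at B must follow the support down by 0.015 m: δ_0 − R_B·δ_{BB} = 0.015, so R_B = (1.3799 − 0.015)/0.010045 = 135.9 kN.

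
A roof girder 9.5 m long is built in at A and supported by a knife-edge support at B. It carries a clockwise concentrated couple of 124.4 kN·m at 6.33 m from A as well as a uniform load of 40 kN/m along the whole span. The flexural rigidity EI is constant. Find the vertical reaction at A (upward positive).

R_A = 220 kN

Release the roller at B. Primary structure: cantilever fixed at A.
Primary-structure tip deflection at B by superposition:
  clockwise couple 124.4 at a = 6.33: M₀a(2L − a)/(2EI) = 4989/EI
  UDL 40: wL⁴/(8EI) = 40725/EI
  δ_0 = 45714/EI
Flexibility coefficient — unit upward force at B: δ_{BB} = L³/(3EI) = 285.8/EI.
The prop prevents deflection at B: R_B = δ_0/δ_{BB} = 45714/285.8 = 160 kN.
Vertical equilibrium: R_A = ΣP − R_B = 380 − 160 = 220 kN.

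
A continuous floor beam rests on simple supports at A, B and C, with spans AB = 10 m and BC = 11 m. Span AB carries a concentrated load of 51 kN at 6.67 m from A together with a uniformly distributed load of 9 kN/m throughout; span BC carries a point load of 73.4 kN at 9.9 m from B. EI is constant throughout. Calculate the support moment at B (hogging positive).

Insert a hinge at B; M_B is the redundant, and each span becomes simply supported.
End slopes at the hinge B, treating each span as simply supported:
  span AB: point load 51 at a = 6.67: Pab(L + a)/(6LEI) = 314.7/EI
  span AB: UDL 9: wL³/(24EI) = 375/EI
  span BC: point load 73.4 at a = 9.9: Pab(L + b)/(6LEI) = 146.5/EI
  relative rotation θ_0 = (689.7 + 146.5)/EI = 836.3/EI
A unit hogging moment at B produces rotation L₁/(3EI) + L₂/(3EI) = 7/EI.
Slope continuity at B: θ_0 = M_B·7/EI, so M_B = 836.3/7 = 119.5 kN·m (hogging).

M_B = 119.5 kN·m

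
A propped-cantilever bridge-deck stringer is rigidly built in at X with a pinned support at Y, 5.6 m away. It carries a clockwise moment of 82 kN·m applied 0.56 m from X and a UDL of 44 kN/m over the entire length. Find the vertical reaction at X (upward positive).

Remove the prop at Y; the released (primary) structure is a cantilever built in at X.
Downward deflection at the released point Y due to the loads:
  clockwise couple 82 at a = 0.56: M₀a(2L − a)/(2EI) = 244.3/EI
  UDL 44: wL⁴/(8EI) = 5409/EI
  δ_0 = 5653/EI
Tip deflection under a unit load at Y: L³/(3EI) = 58.54/EI.
The prop prevents deflection at Y: R_Y = δ_0/δ_{YY} = 5653/58.54 = 96.57 kN.
Vertical equilibrium: R_X = ΣP − R_Y = 246.4 − 96.57 = 149.8 kN.

R_X = 149.8 kN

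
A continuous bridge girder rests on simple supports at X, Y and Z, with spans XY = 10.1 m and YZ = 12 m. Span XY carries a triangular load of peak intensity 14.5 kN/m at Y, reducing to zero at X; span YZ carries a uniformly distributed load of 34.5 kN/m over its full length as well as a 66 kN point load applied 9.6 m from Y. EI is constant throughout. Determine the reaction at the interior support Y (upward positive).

Take M_Y as the redundant. Released structure: two simple spans XY and YZ with a hinge at Y.
End slopes at the hinge Y, treating each span as simply supported:
  span XY: triangular load, peak 14.5: w₀L³/(45EI) = 332/EI
  span YZ: UDL 34.5: wL³/(24EI) = 2484/EI
  span YZ: point load 66 at a = 9.6: Pab(L + b)/(6LEI) = 304.1/EI
  relative rotation θ_0 = (332 + 2788)/EI = 3120/EI
A unit hogging moment at Y produces rotation L₁/(3EI) + L₂/(3EI) = 7.367/EI.
Compatibility: M_Y·(L₁+L₂)/(3EI) = θ_0, giving M_Y = 423.5 kN·m (hogging).
Span XY, ΣM about X with M_Y applied at Y: R_Y^{XY}·10.1 = 493 + 423.5, so R_Y^{XY} = 90.75 kN and R_X = 73.22 − 90.75 = -17.53 kN.
Span YZ, ΣM about Z: R_Y^{YZ}·12 = 2642 + 423.5, so R_Y^{YZ} = 255.5 kN and R_Z = 480 − 255.5 = 224.5 kN.
R_Y = 90.75 + 255.5 = 346.2 kN.

R_Y = 346.2 kN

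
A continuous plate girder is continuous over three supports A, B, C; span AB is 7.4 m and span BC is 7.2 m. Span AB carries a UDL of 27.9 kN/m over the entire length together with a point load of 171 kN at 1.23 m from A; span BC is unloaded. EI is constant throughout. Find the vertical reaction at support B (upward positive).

R_B = 172.4 kN

Release continuity at B by inserting a hinge; the redundant is the internal moment M_B. The primary structure is two simply-supported spans AB and BC.
Rotations at B on the released spans (each span's end-slope, ×1/EI):
  span AB: UDL 27.9: wL³/(24EI) = 471.1/EI
  span AB: point load 171 at a = 1.23: Pab(L + a)/(6LEI) = 252.2/EI
  relative rotation θ_0 = (723.3 + 0)/EI = 723.3/EI
A unit hogging moment at B produces rotation L₁/(3EI) + L₂/(3EI) = 4.867/EI.
Slope continuity at B: θ_0 = M_B·4.867/EI, so M_B = 723.3/4.867 = 148.6 kN·m (hogging).
Span AB, ΣM about A with M_B applied at B: R_B^{AB}·7.4 = 974.2 + 148.6, so R_B^{AB} = 151.7 kN and R_A = 377.5 − 151.7 = 225.7 kN.
Span BC, ΣM about C: R_B^{BC}·7.2 = 0 + 148.6, so R_B^{BC} = 20.64 kN and R_C = 0 − 20.64 = -20.64 kN.
R_B = 151.7 + 20.64 = 172.4 kN.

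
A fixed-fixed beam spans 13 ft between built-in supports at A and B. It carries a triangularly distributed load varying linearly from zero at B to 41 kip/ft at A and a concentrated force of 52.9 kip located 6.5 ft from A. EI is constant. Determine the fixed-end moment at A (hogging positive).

Release both end moments; the primary structure is a simply-supported span AB with redundants M_A and M_B.
Simple-span end rotations at A and B under the given loads:
  at A: triangular load, peak 41: w₀L³/(45EI) = 2002/EI
  at B: triangular load, peak 41: 7w₀L³/(360EI) = 1751/EI
  at A: point load 52.9 at a = 6.5: Pab(L + b)/(6LEI) = 558.8/EI
  at B: point load 52.9 at a = 6.5: Pab(L + a)/(6LEI) = 558.8/EI
  θ_A0 = 2560/EI,  θ_B0 = 2310/EI
Flexibility coefficients: a unit moment at one end gives L/(3EI) there and L/(6EI) at the far end, so f₁₁ = f₂₂ = 4.333/EI and f₁₂ = f₂₁ = 2.167/EI.
Compatibility — zero rotation at each built-in end:
  4.333 M_A + 2.167 M_B = 2560
  2.167 M_A + 4.333 M_B = 2310
Solving the pair gives M_A = 432.4 kip·ft and M_B = 316.9 kip·ft (hogging).

M_A = 432.4 kip·ft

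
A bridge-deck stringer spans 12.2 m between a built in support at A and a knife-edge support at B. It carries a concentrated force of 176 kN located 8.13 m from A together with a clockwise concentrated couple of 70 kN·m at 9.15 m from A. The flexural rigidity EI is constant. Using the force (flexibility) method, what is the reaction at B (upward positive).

Release the roller at B. Primary structure: cantilever fixed at A.
Free-end deflection of the primary structure under the applied loading (downward +):
  point load 176 at a = 8.13: Pa²(3L − a)/(6EI) = 55199/EI
  clockwise couple 70 at a = 9.15: M₀a(2L − a)/(2EI) = 4884/EI
  δ_0 = 60083/EI
Tip deflection under a unit load at B: L³/(3EI) = 605.3/EI.
The prop prevents deflection at B: R_B = δ_0/δ_{BB} = 60083/605.3 = 99.26 kN.

R_B = 99.26 kN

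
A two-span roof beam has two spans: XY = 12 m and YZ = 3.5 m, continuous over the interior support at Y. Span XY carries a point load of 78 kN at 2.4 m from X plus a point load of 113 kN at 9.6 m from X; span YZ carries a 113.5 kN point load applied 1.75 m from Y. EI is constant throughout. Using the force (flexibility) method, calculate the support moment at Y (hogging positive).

M_Y = 237.6 kN·m

Insert a hinge at Y; M_Y is the redundant, and each span becomes simply supported.
Discontinuity in slope at Y on the released structure — sum the simple-span end rotations:
  span XY: point load 78 at a = 2.4: Pab(L + a)/(6LEI) = 359.4/EI
  span XY: point load 113 at a = 9.6: Pab(L + a)/(6LEI) = 781.1/EI
  span YZ: point load 113.5 at a = 1.75: Pab(L + b)/(6LEI) = 86.9/EI
  relative rotation θ_0 = (1140 + 86.9)/EI = 1227/EI
A unit hogging moment at Y produces rotation L₁/(3EI) + L₂/(3EI) = 5.167/EI.
Slope continuity at Y: θ_0 = M_Y·5.167/EI, so M_Y = 1227/5.167 = 237.6 kN·m (hogging).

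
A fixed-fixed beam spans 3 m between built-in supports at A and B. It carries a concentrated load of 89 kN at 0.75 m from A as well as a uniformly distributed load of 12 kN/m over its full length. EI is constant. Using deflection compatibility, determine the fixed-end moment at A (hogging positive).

Take the two fixed-end moments M_A, M_B as redundants; the released structure is the simple span AB.
On the primary (simply-supported) span, the end slopes from the loading are:
  at A: point load 89 at a = 0.75: Pab(L + b)/(6LEI) = 43.8/EI
  at B: point load 89 at a = 0.75: Pab(L + a)/(6LEI) = 31.29/EI
  at A: UDL 12: wL³/(24EI) = 13.5/EI
  at B: UDL 12: wL³/(24EI) = 13.5/EI
  θ_A0 = 57.3/EI,  θ_B0 = 44.79/EI
Flexibility coefficients: a unit moment at one end gives L/(3EI) there and L/(6EI) at the far end, so f₁₁ = f₂₂ = 1/EI and f₁₂ = f₂₁ = 0.5/EI.
Compatibility — zero rotation at each built-in end:
  1 M_A + 0.5 M_B = 57.3
  0.5 M_A + 1 M_B = 44.79
Solving the pair gives M_A = 46.55 kN·m and M_B = 21.52 kN·m (hogging).

M_A = 46.55 kN·m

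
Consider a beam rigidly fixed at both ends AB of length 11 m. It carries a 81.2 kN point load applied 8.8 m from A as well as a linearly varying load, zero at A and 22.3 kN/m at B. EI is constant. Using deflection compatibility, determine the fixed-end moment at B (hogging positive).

Release both end moments; the primary structure is a simply-supported span AB with redundants M_A and M_B.
On the primary (simply-supported) span, the end slopes from the loading are:
  at A: point load 81.2 at a = 8.8: Pab(L + b)/(6LEI) = 314.4/EI
  at B: point load 81.2 at a = 8.8: Pab(L + a)/(6LEI) = 471.6/EI
  at A: triangular load, peak 22.3: 7w₀L³/(360EI) = 577.1/EI
  at B: triangular load, peak 22.3: w₀L³/(45EI) = 659.6/EI
  θ_A0 = 891.5/EI,  θ_B0 = 1131/EI
Flexibility coefficients: a unit moment at one end gives L/(3EI) there and L/(6EI) at the far end, so f₁₁ = f₂₂ = 3.667/EI and f₁₂ = f₂₁ = 1.833/EI.
Compatibility — zero rotation at each built-in end:
  3.667 M_A + 1.833 M_B = 891.5
  1.833 M_A + 3.667 M_B = 1131
Solving the pair gives M_A = 118.5 kN·m and M_B = 249.2 kN·m (hogging).

M_B = 249.2 kN·m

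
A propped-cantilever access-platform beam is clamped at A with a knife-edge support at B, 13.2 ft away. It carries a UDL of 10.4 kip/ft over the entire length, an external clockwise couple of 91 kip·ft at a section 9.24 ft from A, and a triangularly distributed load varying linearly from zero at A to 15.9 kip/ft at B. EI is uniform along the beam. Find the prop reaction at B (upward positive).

Take the reaction at B as the redundant and release it; the primary structure is a cantilever fixed at A.
Deflection at B on the released cantilever, summing each load's contribution:
  UDL 10.4: wL⁴/(8EI) = 39467/EI
  clockwise couple 91 at a = 9.24: M₀a(2L − a)/(2EI) = 7214/EI
  triangular load, peak 15.9 at the free end: 11w₀L⁴/(120EI) = 44249/EI
  δ_0 = 90931/EI
Tip deflection under a unit load at B: L³/(3EI) = 766.7/EI.
Compatibility at B: δ_0 − R_B·δ_{BB} = 0, so R_B = 90931/766.7 = 118.6 kip.

R_B = 118.6 kip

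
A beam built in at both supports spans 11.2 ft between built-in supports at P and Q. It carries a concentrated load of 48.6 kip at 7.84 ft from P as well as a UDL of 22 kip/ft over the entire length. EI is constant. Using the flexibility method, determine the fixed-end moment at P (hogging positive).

M_P = 264.3 kip·ft

Release both end moments; the primary structure is a simply-supported span PQ with redundants M_P and M_Q.
Simple-span end rotations at P and Q under the given loads:
  at P: point load 48.6 at a = 7.84: Pab(L + b)/(6LEI) = 277.4/EI
  at Q: point load 48.6 at a = 7.84: Pab(L + a)/(6LEI) = 362.7/EI
  at P: UDL 22: wL³/(24EI) = 1288/EI
  at Q: UDL 22: wL³/(24EI) = 1288/EI
  θ_P0 = 1565/EI,  θ_Q0 = 1651/EI
Flexibility coefficients: a unit moment at one end gives L/(3EI) there and L/(6EI) at the far end, so f₁₁ = f₂₂ = 3.733/EI and f₁₂ = f₂₁ = 1.867/EI.
Compatibility — zero rotation at each built-in end:
  3.733 M_P + 1.867 M_Q = 1565
  1.867 M_P + 3.733 M_Q = 1651
Solving the pair gives M_P = 264.3 kip·ft and M_Q = 310 kip·ft (hogging).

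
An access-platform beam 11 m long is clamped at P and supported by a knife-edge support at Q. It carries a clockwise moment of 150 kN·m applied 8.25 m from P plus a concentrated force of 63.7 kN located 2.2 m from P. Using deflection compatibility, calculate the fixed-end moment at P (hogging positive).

Release the roller at Q. Primary structure: cantilever fixed at P.
Deflection at Q on the released cantilever, summing each load's contribution:
  clockwise couple 150 at a = 8.25: M₀a(2L − a)/(2EI) = 8508/EI
  point load 63.7 at a = 2.2: Pa²(3L − a)/(6EI) = 1583/EI
  δ_0 = 10090/EI
Flexibility coefficient — unit upward force at Q: δ_{QQ} = L³/(3EI) = 443.7/EI.
The prop prevents deflection at Q: R_Q = δ_0/δ_{QQ} = 10090/443.7 = 22.74 kN.
Moment equilibrium about P: M_P = Σ(load moments about P) − R_Q·L = 290.1 − 22.74×11 = 39.96 kN·m.

M_P = 39.96 kN·m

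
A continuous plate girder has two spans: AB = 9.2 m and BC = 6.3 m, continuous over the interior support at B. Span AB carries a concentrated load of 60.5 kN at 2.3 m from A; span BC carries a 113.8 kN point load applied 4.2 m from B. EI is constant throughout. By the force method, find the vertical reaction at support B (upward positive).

R_B = 74.96 kN

Insert a hinge at B; M_B is the redundant, and each span becomes simply supported.
Rotations at B on the released spans (each span's end-slope, ×1/EI):
  span AB: point load 60.5 at a = 2.3: Pab(L + a)/(6LEI) = 200/EI
  span BC: point load 113.8 at a = 4.2: Pab(L + b)/(6LEI) = 223/EI
  relative rotation θ_0 = (200 + 223)/EI = 423.1/EI
A unit hogging moment at B produces rotation L₁/(3EI) + L₂/(3EI) = 5.167/EI.
Compatibility: M_B·(L₁+L₂)/(3EI) = θ_0, giving M_B = 81.89 kN·m (hogging).
Span AB, ΣM about A with M_B applied at B: R_B^{AB}·9.2 = 139.2 + 81.89, so R_B^{AB} = 24.03 kN and R_A = 60.5 − 24.03 = 36.47 kN.
Span BC, ΣM about C: R_B^{BC}·6.3 = 239 + 81.89, so R_B^{BC} = 50.93 kN and R_C = 113.8 − 50.93 = 62.87 kN.
R_B = 24.03 + 50.93 = 74.96 kN.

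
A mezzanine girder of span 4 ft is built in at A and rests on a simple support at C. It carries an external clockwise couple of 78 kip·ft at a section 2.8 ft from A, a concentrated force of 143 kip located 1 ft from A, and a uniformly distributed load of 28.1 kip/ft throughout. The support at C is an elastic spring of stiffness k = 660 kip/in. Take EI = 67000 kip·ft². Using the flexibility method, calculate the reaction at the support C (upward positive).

R_C = 58.04 kip

Remove the prop at C; the released (primary) structure is a cantilever built in at A.
Primary-structure tip deflection at C by superposition:
  clockwise couple 78 at a = 2.8: M₀a(2L − a)/(2EI) = 567.8/EI
  point load 143 at a = 1: Pa²(3L − a)/(6EI) = 262.2/EI
  UDL 28.1: wL⁴/(8EI) = 899.2/EI
  δ_0 = 1729/EI
Flexibility coefficient — unit upward force at C: δ_{CC} = L³/(3EI) = 21.33/EI.
With EI = 67000 kip·ft²: δ_0 = 0.025809 ft and δ_{CC} = 0.000318 ft/kip.
Compatibility — the spring shortens by R_C/k under the reaction it provides: δ_0 − R_C·δ_{CC} = R_C/k. With 1/k = 1/(660×12) ft/kip = 0.000126 ft/kip, R_C = δ_0 / (δ_{CC} + 1/k) = 0.025809 / (0.000318 + 0.000126) = 58.04 kip.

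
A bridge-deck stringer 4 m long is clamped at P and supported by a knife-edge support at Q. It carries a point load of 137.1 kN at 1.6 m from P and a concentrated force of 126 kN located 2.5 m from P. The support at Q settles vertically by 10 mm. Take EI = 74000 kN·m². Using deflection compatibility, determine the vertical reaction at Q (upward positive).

R_Q = 52.28 kN

Release the roller at Q. Primary structure: cantilever fixed at P.
Primary-structure tip deflection at Q by superposition:
  point load 137.1 at a = 1.6: Pa²(3L − a)/(6EI) = 608.4/EI
  point load 126 at a = 2.5: Pa²(3L − a)/(6EI) = 1247/EI
  δ_0 = 1855/EI
Flexibility coefficient — unit upward force at Q: δ_{QQ} = L³/(3EI) = 21.33/EI.
With EI = 74000 kN·m²: δ_0 = 0.025071 m and δ_{QQ} = 0.000288 m/kN.
Compatibility — the beam at Q must follow the support down by 0.01 m: δ_0 − R_Q·δ_{QQ} = 0.01, so R_Q = (0.025071 − 0.01)/0.000288 = 52.28 kN.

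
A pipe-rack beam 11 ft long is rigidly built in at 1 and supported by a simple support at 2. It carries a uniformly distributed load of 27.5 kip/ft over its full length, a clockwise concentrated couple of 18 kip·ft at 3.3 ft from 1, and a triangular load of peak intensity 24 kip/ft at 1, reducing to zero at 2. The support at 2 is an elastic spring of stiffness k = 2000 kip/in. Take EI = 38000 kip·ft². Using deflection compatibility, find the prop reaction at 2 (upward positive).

R_2 = 140.6 kip

Choose R_2 as the redundant. The primary structure is the cantilever fixed at 1.
Downward deflection at the released point 2 due to the loads:
  UDL 27.5: wL⁴/(8EI) = 50328/EI
  clockwise couple 18 at a = 3.3: M₀a(2L − a)/(2EI) = 555.4/EI
  triangular load, peak 24 at the fixed end: w₀L⁴/(30EI) = 11713/EI
  δ_0 = 62597/EI
Flexibility coefficient — unit upward force at 2: δ_{22} = L³/(3EI) = 443.7/EI.
With EI = 38000 kip·ft²: δ_0 = 1.6473 ft and δ_{22} = 0.011675 ft/kip.
Compatibility — the spring shortens by R_2/k under the reaction it provides: δ_0 − R_2·δ_{22} = R_2/k. With 1/k = 1/(2000×12) ft/kip = 0.000042 ft/kip, R_2 = δ_0 / (δ_{22} + 1/k) = 1.6473 / (0.011675 + 0.000042) = 140.6 kip.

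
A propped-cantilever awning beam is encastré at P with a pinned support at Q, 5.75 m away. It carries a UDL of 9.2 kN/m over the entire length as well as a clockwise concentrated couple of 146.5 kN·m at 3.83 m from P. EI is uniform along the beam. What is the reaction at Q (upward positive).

R_Q = 53.79 kN

Choose R_Q as the redundant. The primary structure is the cantilever fixed at P.
Primary-structure tip deflection at Q by superposition:
  UDL 9.2: wL⁴/(8EI) = 1257/EI
  clockwise couple 146.5 at a = 3.83: M₀a(2L − a)/(2EI) = 2152/EI
  δ_0 = 3409/EI
Flexibility coefficient — unit upward force at Q: δ_{QQ} = L³/(3EI) = 63.37/EI.
The prop prevents deflection at Q: R_Q = δ_0/δ_{QQ} = 3409/63.37 = 53.79 kN.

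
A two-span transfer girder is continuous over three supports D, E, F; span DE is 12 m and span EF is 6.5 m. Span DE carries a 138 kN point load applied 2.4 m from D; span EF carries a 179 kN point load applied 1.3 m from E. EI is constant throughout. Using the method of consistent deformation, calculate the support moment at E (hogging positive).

M_E = 162 kN·m

Release continuity at E by inserting a hinge; the redundant is the internal moment M_E. The primary structure is two simply-supported spans DE and EF.
End slopes at the hinge E, treating each span as simply supported:
  span DE: point load 138 at a = 2.4: Pab(L + a)/(6LEI) = 635.9/EI
  span EF: point load 179 at a = 1.3: Pab(L + b)/(6LEI) = 363/EI
  relative rotation θ_0 = (635.9 + 363)/EI = 998.9/EI
A unit hogging moment at E produces rotation L₁/(3EI) + L₂/(3EI) = 6.167/EI.
Slope continuity at E: θ_0 = M_E·6.167/EI, so M_E = 998.9/6.167 = 162 kN·m (hogging).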